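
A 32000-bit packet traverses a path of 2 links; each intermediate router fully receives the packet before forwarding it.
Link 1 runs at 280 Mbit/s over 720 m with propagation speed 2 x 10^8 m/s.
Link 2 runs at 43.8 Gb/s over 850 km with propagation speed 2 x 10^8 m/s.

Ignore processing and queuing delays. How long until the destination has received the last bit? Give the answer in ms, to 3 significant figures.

4.37 ms

Transmission delays (L/R per hop): 0.114286, 0.000730594 ms; sum = 0.115016 ms.
Propagation delays (d/s per hop): 0.0036, 4.25 ms; sum = 4.2536 ms.
End-to-end = 4.37 ms.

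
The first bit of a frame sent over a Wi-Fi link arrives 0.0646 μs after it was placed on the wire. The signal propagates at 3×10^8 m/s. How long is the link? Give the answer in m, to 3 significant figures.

19.4 m

d = s × t_prop = 300000000 × 6.46e-08 = 19.4 m.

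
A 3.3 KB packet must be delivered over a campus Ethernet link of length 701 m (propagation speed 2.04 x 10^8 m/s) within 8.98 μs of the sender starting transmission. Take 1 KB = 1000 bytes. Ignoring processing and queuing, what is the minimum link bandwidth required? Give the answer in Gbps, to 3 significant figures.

L = 26400 bits.
Propagation delay = 701 / 204000000 = 3.43627 μs.
Transmission budget = 8.98 − 3.43627 = 5.54373 μs.
R ≥ L / t_tx = 26400 bits / 5.54373e-06 s = 4.76 Gbps.

4.76 Gbps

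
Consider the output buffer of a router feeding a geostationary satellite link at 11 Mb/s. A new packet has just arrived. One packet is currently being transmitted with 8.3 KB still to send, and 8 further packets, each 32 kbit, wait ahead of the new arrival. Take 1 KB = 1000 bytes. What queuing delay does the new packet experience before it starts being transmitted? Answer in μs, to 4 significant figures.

29310 μs

Each queued packet: L/R = 32000/11000000 = 2909.09 μs.
8 queued → 23272.7 μs.
Plus remaining 66400 bits of current packet: 6036.36 μs.
Queuing delay = 29310 μs.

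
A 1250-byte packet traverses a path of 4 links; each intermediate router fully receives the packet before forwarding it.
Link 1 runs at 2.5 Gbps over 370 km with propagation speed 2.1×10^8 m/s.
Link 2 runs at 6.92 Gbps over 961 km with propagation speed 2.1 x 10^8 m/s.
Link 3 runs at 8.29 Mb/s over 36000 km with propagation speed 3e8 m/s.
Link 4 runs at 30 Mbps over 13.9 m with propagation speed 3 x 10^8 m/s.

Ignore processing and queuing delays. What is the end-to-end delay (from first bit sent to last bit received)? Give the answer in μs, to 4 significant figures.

L = 1250 × 8 = 10000 bits.
Transmission delays (L/R per hop): 4, 1.44509, 1206.27, 333.333 μs; sum = 1545.05 μs.
Propagation delays (d/s per hop): 1761.9, 4576.19, 120000, 0.0463333 μs; sum = 126338 μs.
End-to-end = 127900 μs.

127900 μs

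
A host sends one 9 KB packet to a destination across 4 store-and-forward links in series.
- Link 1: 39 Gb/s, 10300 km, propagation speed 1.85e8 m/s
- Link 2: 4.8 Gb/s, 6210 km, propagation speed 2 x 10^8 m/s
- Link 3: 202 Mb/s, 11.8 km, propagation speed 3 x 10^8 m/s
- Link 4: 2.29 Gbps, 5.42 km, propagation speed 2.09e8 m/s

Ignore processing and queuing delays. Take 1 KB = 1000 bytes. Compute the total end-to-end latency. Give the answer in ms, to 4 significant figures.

L = 72000 bits.
Transmission delays (L/R per hop): 0.00184615, 0.015, 0.356436, 0.031441 ms; sum = 0.404723 ms.
Propagation delays (d/s per hop): 55.6757, 31.05, 0.0393333, 0.025933 ms; sum = 86.7909 ms.
End-to-end = 87.20 ms.

87.20 ms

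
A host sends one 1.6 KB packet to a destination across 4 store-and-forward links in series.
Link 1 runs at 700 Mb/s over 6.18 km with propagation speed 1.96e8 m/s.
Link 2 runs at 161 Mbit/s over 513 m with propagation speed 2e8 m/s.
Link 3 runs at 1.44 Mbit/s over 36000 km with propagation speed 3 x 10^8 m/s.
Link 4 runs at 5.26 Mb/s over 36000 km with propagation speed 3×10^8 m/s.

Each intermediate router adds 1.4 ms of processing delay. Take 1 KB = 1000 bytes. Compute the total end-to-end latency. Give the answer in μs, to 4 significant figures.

L = 12800 bits.
Transmission delays (L/R per hop): 18.2857, 79.5031, 8888.89, 2433.46 μs; sum = 11420.1 μs.
Propagation delays (d/s per hop): 31.5306, 2.565, 120000, 120000 μs; sum = 240034 μs.
Processing at 3 router(s): 3 × 1.4 ms = 4200 μs.
End-to-end = 255700 μs.

255700 μs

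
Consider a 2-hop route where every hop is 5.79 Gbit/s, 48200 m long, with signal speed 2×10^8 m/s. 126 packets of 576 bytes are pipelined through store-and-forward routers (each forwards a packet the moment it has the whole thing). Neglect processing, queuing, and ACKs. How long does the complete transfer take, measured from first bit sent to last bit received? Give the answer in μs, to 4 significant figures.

583.1 μs

Per-hop transmission t_tx = L/R = 4608/5790000000 = 0.795855 μs.
Per-hop propagation t_prop = 48200/200000000 = 241 μs.
Pipeline fill: first packet needs 2·t_tx to clear all hops; remaining 125 packets each add one t_tx.
Total = (2+126-1)·t_tx + 2·t_prop = 127·0.795855 + 2·241 = 583.1 μs.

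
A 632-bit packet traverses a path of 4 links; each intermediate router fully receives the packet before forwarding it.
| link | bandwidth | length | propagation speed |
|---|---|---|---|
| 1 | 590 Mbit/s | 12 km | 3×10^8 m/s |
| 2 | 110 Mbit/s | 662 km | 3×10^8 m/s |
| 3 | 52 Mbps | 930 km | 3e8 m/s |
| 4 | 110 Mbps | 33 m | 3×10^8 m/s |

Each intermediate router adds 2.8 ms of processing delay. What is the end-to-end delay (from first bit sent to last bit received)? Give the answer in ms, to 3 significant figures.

Transmission delays (L/R per hop): 0.00107119, 0.00574545, 0.0121538, 0.00574545 ms; sum = 0.0247159 ms.
Propagation delays (d/s per hop): 0.04, 2.20667, 3.1, 0.00011 ms; sum = 5.34678 ms.
Processing at 3 router(s): 3 × 2.8 ms = 8.4 ms.
End-to-end = 13.8 ms.

13.8 ms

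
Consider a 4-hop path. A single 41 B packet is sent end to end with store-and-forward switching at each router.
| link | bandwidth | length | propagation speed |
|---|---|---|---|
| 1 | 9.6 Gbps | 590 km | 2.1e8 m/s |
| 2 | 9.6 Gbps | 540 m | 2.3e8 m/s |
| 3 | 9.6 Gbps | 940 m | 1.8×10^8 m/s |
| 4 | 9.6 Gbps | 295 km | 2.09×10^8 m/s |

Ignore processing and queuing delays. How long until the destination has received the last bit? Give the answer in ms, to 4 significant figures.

4.229 ms

L = 41 × 8 = 328 bits.
Transmission delay per hop = L/R = 328/9600000000 = 3.41667e-05 ms; 4 hops → 0.000136667 ms.
Propagation delays (d/s per hop): 2.80952, 0.00234783, 0.00522222, 1.41148 ms; sum = 4.22858 ms.
End-to-end = 4.229 ms.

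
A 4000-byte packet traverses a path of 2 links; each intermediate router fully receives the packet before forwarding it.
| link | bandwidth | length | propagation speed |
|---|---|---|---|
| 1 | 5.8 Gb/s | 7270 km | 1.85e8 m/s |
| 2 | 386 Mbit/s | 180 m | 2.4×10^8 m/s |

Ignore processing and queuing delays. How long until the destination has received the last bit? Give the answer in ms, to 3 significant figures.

L = 4000 × 8 = 32000 bits.
Transmission delays (L/R per hop): 0.00551724, 0.0829016 ms; sum = 0.0884188 ms.
Propagation delays (d/s per hop): 39.2973, 0.00075 ms; sum = 39.298 ms.
End-to-end = 39.4 ms.

39.4 ms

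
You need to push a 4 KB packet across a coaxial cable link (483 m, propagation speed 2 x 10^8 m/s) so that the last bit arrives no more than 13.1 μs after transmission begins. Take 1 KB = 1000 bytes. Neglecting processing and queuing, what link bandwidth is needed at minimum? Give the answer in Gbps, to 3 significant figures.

2.99 Gbps

L = 32000 bits.
Propagation delay = 483 / 200000000 = 2.415 μs.
Transmission budget = 13.1 − 2.415 = 10.685 μs.
R ≥ L / t_tx = 32000 bits / 1.0685e-05 s = 2.99 Gbps.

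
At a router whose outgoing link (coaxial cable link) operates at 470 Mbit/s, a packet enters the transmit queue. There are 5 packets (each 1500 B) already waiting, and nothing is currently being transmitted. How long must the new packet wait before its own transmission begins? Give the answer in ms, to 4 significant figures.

Each queued packet: L/R = 12000/470000000 = 0.0255319 ms.
5 queued → 0.12766 ms.
Queuing delay = 0.1277 ms.

0.1277 ms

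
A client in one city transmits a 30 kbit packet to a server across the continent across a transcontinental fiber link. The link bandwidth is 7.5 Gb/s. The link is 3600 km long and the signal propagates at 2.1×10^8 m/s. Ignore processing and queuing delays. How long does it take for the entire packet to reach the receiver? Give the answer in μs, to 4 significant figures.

L = 30000 bits.
Transmission delay = L/R = 30000 / 7500000000 = 4 μs.
Propagation delay = d/s = 3600000 m / 210000000 m/s = 17142.9 μs.
Total = 17150 μs.

17150 μs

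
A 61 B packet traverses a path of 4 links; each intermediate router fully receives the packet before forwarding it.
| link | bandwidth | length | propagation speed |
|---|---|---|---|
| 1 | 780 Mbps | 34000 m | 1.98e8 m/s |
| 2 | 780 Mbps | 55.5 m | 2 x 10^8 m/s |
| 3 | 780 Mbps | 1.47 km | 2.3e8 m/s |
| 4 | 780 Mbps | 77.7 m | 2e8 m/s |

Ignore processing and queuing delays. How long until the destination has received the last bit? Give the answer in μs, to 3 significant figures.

L = 61 × 8 = 488 bits.
Transmission delay per hop = L/R = 488/780000000 = 0.625641 μs; 4 hops → 2.50256 μs.
Propagation delays (d/s per hop): 171.717, 0.2775, 6.3913, 0.3885 μs; sum = 178.774 μs.
End-to-end = 181 μs.

181 μs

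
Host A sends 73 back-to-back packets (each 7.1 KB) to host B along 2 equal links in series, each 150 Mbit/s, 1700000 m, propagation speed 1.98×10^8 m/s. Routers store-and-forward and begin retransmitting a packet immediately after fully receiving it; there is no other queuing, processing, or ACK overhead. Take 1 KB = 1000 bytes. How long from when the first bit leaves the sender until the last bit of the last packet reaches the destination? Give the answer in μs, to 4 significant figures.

Per-hop transmission t_tx = L/R = 56800/150000000 = 378.667 μs.
Per-hop propagation t_prop = 1700000/198000000 = 8585.86 μs.
Pipeline fill: first packet needs 2·t_tx to clear all hops; remaining 72 packets each add one t_tx.
Total = (2+73-1)·t_tx + 2·t_prop = 74·378.667 + 2·8585.86 = 45190 μs.

45190 μs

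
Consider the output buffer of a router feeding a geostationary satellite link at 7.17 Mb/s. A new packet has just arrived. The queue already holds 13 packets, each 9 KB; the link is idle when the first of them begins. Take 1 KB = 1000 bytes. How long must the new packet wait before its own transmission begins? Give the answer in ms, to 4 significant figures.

130.5 ms

Each queued packet: L/R = 72000/7170000 = 10.0418 ms.
13 queued → 130.544 ms.
Queuing delay = 130.5 ms.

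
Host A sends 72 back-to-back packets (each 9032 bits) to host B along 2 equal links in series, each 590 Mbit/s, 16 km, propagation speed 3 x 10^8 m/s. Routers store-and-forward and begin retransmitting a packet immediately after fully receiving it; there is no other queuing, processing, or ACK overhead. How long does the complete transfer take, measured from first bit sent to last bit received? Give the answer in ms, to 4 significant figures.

Per-hop transmission t_tx = L/R = 9032/590000000 = 0.0153085 ms.
Per-hop propagation t_prop = 16000/300000000 = 0.0533333 ms.
Pipeline fill: first packet needs 2·t_tx to clear all hops; remaining 71 packets each add one t_tx.
Total = (2+72-1)·t_tx + 2·t_prop = 73·0.0153085 + 2·0.0533333 = 1.224 ms.

1.224 ms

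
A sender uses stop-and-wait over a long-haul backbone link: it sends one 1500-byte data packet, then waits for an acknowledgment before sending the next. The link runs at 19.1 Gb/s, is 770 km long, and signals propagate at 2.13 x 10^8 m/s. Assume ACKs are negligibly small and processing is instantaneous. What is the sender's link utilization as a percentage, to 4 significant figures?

0.008689 %

t_tx = L/R = 12000/19100000000 = 6.28272e-07 s.
t_prop = 770000/213000000 = 0.00361502 s; RTT = 0.00723005 s.
Cycle = t_tx + RTT = 0.00723068 s.
Utilization = t_tx / cycle = 6.28272e-07/0.00723068 = 0.008689 %.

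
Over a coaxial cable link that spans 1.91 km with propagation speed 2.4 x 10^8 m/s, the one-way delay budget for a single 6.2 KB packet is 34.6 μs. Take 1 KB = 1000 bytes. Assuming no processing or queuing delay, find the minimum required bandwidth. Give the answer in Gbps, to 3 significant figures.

L = 49600 bits.
Propagation delay = 1910 / 240000000 = 7.95833 μs.
Transmission budget = 34.6 − 7.95833 = 26.6417 μs.
R ≥ L / t_tx = 49600 bits / 2.66417e-05 s = 1.86 Gbps.

1.86 Gbps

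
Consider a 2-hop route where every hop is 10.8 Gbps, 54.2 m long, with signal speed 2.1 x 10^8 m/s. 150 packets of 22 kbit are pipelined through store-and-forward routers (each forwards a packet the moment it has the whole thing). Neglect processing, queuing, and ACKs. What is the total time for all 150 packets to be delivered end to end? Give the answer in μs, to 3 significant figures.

308 μs

Per-hop transmission t_tx = L/R = 22000/10800000000 = 2.03704 μs.
Per-hop propagation t_prop = 54.2/210000000 = 0.258095 μs.
Pipeline fill: first packet needs 2·t_tx to clear all hops; remaining 149 packets each add one t_tx.
Total = (2+150-1)·t_tx + 2·t_prop = 151·2.03704 + 2·0.258095 = 308 μs.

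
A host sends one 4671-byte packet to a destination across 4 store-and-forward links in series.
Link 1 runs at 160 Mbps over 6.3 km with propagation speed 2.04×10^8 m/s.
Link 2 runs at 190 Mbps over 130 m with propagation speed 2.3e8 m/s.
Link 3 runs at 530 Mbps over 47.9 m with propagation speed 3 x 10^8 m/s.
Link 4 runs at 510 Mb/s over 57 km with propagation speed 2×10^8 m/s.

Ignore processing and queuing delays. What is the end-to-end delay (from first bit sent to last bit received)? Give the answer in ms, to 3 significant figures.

0.891 ms

L = 4671 × 8 = 37368 bits.
Transmission delays (L/R per hop): 0.23355, 0.196674, 0.0705057, 0.0732706 ms; sum = 0.574 ms.
Propagation delays (d/s per hop): 0.0308824, 0.000565217, 0.000159667, 0.285 ms; sum = 0.316607 ms.
End-to-end = 0.891 ms.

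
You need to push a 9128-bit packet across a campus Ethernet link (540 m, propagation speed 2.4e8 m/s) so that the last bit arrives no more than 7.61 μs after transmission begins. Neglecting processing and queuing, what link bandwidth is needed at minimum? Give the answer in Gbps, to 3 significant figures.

Propagation delay = 540 / 240000000 = 2.25 μs.
Transmission budget = 7.61 − 2.25 = 5.36 μs.
R ≥ L / t_tx = 9128 bits / 5.36e-06 s = 1.70 Gbps.

1.70 Gbps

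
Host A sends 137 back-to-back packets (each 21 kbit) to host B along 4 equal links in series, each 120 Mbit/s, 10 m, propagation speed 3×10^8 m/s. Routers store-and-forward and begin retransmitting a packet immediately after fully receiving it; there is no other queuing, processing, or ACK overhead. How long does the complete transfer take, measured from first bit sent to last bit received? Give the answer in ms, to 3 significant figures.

Per-hop transmission t_tx = L/R = 21000/120000000 = 0.175 ms.
Per-hop propagation t_prop = 10/300000000 = 3.33333e-05 ms.
Pipeline fill: first packet needs 4·t_tx to clear all hops; remaining 136 packets each add one t_tx.
Total = (4+137-1)·t_tx + 4·t_prop = 140·0.175 + 4·3.33333e-05 = 24.5 ms.

24.5 ms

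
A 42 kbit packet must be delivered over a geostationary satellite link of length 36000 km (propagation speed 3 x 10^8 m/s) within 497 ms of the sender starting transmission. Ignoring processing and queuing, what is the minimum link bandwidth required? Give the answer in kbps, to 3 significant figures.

111 kbps

Propagation delay = 36000000 / 300000000 = 120 ms.
Transmission budget = 497 − 120 = 377 ms.
R ≥ L / t_tx = 42000 bits / 0.377 s = 111 kbps.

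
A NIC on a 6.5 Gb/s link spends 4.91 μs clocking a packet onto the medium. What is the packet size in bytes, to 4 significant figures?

L = R × t_tx = 6500000000 b/s × 4.91e-06 s = 31915 bits.
In bytes: 31915 / 8 = 3989 bytes.

3989 bytes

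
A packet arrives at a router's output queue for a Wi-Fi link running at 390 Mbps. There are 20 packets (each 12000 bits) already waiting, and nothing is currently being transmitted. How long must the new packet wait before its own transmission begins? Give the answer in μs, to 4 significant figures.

615.4 μs

Each queued packet: L/R = 12000/390000000 = 30.7692 μs.
20 queued → 615.385 μs.
Queuing delay = 615.4 μs.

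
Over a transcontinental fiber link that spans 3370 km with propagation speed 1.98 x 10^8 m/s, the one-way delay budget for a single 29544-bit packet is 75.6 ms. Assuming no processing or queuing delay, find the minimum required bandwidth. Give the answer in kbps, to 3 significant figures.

Propagation delay = 3370000 / 198000000 = 17.0202 ms.
Transmission budget = 75.6 − 17.0202 = 58.5798 ms.
R ≥ L / t_tx = 29544 bits / 0.0585798 s = 504 kbps.

504 kbps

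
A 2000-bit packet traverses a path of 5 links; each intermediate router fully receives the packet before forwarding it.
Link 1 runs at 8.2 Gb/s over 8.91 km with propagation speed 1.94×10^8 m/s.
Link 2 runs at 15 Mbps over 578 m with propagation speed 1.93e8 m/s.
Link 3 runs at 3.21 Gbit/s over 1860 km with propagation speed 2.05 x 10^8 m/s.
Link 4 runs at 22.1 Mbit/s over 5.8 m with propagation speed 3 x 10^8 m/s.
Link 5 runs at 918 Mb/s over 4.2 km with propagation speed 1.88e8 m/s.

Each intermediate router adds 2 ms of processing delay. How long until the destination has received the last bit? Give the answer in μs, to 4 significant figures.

17370 μs

Transmission delays (L/R per hop): 0.243902, 133.333, 0.623053, 90.4977, 2.17865 μs; sum = 226.877 μs.
Propagation delays (d/s per hop): 45.9278, 2.99482, 9073.17, 0.0193333, 22.3404 μs; sum = 9144.45 μs.
Processing at 4 router(s): 4 × 2 ms = 8000 μs.
End-to-end = 17370 μs.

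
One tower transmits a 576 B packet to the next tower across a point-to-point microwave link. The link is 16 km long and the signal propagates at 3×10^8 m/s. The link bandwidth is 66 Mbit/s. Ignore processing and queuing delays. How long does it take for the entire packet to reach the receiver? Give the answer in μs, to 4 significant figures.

123.2 μs

L = 576 × 8 = 4608 bits.
Transmission delay = L/R = 4608 / 66000000 = 69.8182 μs.
Propagation delay = d/s = 16000 m / 300000000 m/s = 53.3333 μs.
Total = 123.2 μs.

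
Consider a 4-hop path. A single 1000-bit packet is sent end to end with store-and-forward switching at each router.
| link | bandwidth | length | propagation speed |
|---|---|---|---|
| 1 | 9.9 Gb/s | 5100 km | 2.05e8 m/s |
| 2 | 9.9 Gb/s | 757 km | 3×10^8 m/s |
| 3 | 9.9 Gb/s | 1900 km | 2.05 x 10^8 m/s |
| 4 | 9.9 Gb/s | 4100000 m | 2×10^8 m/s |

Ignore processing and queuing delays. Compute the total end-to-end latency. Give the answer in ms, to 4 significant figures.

57.17 ms

Transmission delay per hop = L/R = 1000/9900000000 = 0.00010101 ms; 4 hops → 0.00040404 ms.
Propagation delays (d/s per hop): 24.878, 2.52333, 9.26829, 20.5 ms; sum = 57.1697 ms.
End-to-end = 57.17 ms.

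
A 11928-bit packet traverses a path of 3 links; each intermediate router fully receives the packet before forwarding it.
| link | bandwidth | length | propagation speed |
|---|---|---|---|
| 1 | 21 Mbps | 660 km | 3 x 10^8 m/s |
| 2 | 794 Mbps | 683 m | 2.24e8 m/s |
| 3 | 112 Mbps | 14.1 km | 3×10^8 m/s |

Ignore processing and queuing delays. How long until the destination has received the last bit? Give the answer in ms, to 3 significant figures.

Transmission delays (L/R per hop): 0.568, 0.0150227, 0.1065 ms; sum = 0.689523 ms.
Propagation delays (d/s per hop): 2.2, 0.00304911, 0.047 ms; sum = 2.25005 ms.
End-to-end = 2.94 ms.

2.94 ms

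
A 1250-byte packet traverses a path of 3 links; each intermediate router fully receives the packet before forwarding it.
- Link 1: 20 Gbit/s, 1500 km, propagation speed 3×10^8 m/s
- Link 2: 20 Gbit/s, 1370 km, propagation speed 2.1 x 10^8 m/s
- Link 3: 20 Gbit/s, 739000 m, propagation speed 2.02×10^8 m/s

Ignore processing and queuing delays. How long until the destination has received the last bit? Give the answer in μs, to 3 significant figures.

L = 1250 × 8 = 10000 bits.
Transmission delay per hop = L/R = 10000/20000000000 = 0.5 μs; 3 hops → 1.5 μs.
Propagation delays (d/s per hop): 5000, 6523.81, 3658.42 μs; sum = 15182.2 μs.
End-to-end = 15200 μs.

15200 μs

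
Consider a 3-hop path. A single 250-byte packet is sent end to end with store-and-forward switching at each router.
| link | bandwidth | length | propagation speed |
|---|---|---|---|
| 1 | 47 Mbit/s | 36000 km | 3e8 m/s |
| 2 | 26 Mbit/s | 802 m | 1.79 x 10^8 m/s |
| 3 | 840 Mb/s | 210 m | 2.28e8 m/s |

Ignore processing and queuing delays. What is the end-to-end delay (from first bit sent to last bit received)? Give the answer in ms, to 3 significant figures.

120 ms

L = 250 × 8 = 2000 bits.
Transmission delays (L/R per hop): 0.0425532, 0.0769231, 0.00238095 ms; sum = 0.121857 ms.
Propagation delays (d/s per hop): 120, 0.00448045, 0.000921053 ms; sum = 120.005 ms.
End-to-end = 120 ms.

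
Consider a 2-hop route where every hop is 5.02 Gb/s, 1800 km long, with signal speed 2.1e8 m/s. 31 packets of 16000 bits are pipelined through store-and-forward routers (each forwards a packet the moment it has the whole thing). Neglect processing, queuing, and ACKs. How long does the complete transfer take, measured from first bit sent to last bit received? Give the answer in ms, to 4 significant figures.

17.24 ms

Per-hop transmission t_tx = L/R = 16000/5020000000 = 0.00318725 ms.
Per-hop propagation t_prop = 1800000/210000000 = 8.57143 ms.
Pipeline fill: first packet needs 2·t_tx to clear all hops; remaining 30 packets each add one t_tx.
Total = (2+31-1)·t_tx + 2·t_prop = 32·0.00318725 + 2·8.57143 = 17.24 ms.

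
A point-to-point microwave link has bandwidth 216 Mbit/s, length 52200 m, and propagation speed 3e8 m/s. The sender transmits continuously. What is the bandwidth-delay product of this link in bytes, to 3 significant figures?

4700 bytes

Propagation delay = 52200 / 300000000 = 0.000174 s.
BDP = R × t_prop = 216000000 × 0.000174 = 37584 bits.
In bytes: 37584/8 = 4700 bytes.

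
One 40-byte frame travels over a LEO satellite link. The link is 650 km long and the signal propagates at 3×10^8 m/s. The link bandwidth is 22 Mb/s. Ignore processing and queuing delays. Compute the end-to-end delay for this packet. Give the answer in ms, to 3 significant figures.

L = 40 × 8 = 320 bits.
Transmission delay = L/R = 320 / 22000000 = 0.0145455 ms.
Propagation delay = d/s = 650000 m / 300000000 m/s = 2.16667 ms.
Total = 2.18 ms.

2.18 ms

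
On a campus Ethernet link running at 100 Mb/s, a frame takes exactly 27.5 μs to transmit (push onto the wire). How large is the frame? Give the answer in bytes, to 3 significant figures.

L = R × t_tx = 100000000 b/s × 2.75e-05 s = 2750 bits.
In bytes: 2750 / 8 = 344 bytes.

344 bytes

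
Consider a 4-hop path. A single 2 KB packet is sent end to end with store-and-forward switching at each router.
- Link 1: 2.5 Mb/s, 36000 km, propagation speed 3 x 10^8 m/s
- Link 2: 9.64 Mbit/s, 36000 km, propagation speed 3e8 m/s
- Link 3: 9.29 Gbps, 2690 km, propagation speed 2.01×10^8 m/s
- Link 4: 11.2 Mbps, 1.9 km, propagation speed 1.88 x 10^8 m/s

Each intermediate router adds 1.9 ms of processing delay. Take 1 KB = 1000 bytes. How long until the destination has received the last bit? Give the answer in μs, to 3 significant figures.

269000 μs

L = 16000 bits.
Transmission delays (L/R per hop): 6400, 1659.75, 1.72228, 1428.57 μs; sum = 9490.04 μs.
Propagation delays (d/s per hop): 120000, 120000, 13383.1, 10.1064 μs; sum = 253393 μs.
Processing at 3 router(s): 3 × 1.9 ms = 5700 μs.
End-to-end = 269000 μs.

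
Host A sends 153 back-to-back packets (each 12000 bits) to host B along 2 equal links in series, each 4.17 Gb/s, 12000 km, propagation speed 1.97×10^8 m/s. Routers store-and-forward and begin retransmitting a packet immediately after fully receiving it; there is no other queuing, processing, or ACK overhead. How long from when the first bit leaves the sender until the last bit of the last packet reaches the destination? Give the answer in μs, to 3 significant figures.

Per-hop transmission t_tx = L/R = 12000/4170000000 = 2.8777 μs.
Per-hop propagation t_prop = 12000000/197000000 = 60913.7 μs.
Pipeline fill: first packet needs 2·t_tx to clear all hops; remaining 152 packets each add one t_tx.
Total = (2+153-1)·t_tx + 2·t_prop = 154·2.8777 + 2·60913.7 = 122000 μs.

122000 μs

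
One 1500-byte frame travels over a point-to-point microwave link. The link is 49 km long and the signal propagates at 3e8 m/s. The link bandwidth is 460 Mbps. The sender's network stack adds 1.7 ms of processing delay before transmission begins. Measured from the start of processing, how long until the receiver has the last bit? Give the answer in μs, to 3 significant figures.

1890 μs

L = 1500 × 8 = 12000 bits.
Transmission delay = L/R = 12000 / 460000000 = 26.087 μs.
Propagation delay = d/s = 49000 m / 300000000 m/s = 163.333 μs.
Plus processing delay 1.7 ms = 1700 μs.
Total = 1890 μs.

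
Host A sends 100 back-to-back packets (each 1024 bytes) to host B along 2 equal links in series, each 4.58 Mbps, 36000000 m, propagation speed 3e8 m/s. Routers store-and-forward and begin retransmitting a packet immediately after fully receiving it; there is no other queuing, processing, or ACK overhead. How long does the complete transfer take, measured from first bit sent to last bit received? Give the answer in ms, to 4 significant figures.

420.7 ms

Per-hop transmission t_tx = L/R = 8192/4580000 = 1.78865 ms.
Per-hop propagation t_prop = 36000000/300000000 = 120 ms.
Pipeline fill: first packet needs 2·t_tx to clear all hops; remaining 99 packets each add one t_tx.
Total = (2+100-1)·t_tx + 2·t_prop = 101·1.78865 + 2·120 = 420.7 ms.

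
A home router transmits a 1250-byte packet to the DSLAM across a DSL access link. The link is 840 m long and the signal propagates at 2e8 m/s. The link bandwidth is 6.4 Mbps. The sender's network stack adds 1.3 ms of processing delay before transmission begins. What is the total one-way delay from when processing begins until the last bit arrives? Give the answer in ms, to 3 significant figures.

L = 1250 × 8 = 10000 bits.
Transmission delay = L/R = 10000 / 6400000 = 1.5625 ms.
Propagation delay = d/s = 840 m / 200000000 m/s = 0.0042 ms.
Plus processing delay 1.3 ms = 1.3 ms.
Total = 2.87 ms.

2.87 ms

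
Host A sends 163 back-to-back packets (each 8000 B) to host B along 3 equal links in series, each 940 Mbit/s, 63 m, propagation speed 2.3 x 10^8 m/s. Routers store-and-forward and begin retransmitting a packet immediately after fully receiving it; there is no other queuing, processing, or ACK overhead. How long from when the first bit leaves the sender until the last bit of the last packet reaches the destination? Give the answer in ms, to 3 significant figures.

11.2 ms

Per-hop transmission t_tx = L/R = 64000/940000000 = 0.0680851 ms.
Per-hop propagation t_prop = 63/2.3e+08 = 0.000273913 ms.
Pipeline fill: first packet needs 3·t_tx to clear all hops; remaining 162 packets each add one t_tx.
Total = (3+163-1)·t_tx + 3·t_prop = 165·0.0680851 + 3·0.000273913 = 11.2 ms.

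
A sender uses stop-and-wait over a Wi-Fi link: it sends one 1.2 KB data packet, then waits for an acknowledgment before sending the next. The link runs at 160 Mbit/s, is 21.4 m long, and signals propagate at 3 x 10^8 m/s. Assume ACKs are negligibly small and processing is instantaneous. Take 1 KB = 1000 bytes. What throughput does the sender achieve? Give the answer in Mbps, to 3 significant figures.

t_tx = L/R = 9600/160000000 = 6e-05 s.
t_prop = 21.4/300000000 = 7.13333e-08 s; RTT = 1.42667e-07 s.
Cycle = t_tx + RTT = 6.01427e-05 s.
Throughput = L / cycle = 9600 / 6.01427e-05 = 160 Mbps.

160 Mbps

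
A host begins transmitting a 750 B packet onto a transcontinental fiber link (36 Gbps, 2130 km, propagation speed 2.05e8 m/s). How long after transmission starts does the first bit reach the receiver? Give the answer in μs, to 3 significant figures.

10400 μs

First bit experiences only propagation delay: d/s = 2130000/2.05e+08 = 10400 μs.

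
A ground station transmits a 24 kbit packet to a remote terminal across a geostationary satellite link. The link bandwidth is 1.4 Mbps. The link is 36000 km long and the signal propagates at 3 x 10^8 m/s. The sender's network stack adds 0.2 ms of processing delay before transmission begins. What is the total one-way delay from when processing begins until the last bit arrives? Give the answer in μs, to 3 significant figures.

L = 24000 bits.
Transmission delay = L/R = 24000 / 1400000 = 17142.9 μs.
Propagation delay = d/s = 36000000 m / 300000000 m/s = 120000 μs.
Plus processing delay 0.2 ms = 200 μs.
Total = 137000 μs.

137000 μs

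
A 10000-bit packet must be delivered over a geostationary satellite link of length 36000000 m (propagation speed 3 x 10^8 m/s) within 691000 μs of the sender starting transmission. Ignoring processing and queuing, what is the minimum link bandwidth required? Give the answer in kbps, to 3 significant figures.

Propagation delay = 36000000 / 300000000 = 120000 μs.
Transmission budget = 691000 − 120000 = 571000 μs.
R ≥ L / t_tx = 10000 bits / 0.571 s = 17.5 kbps.

17.5 kbps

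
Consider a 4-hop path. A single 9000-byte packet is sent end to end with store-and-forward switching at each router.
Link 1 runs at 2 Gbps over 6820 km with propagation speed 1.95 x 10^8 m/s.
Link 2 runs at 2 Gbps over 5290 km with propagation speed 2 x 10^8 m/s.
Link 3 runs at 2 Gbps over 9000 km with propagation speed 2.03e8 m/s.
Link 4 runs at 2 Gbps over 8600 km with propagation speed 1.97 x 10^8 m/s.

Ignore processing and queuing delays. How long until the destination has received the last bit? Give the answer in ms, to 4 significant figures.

L = 9000 × 8 = 72000 bits.
Transmission delay per hop = L/R = 72000/2000000000 = 0.036 ms; 4 hops → 0.144 ms.
Propagation delays (d/s per hop): 34.9744, 26.45, 44.335, 43.6548 ms; sum = 149.414 ms.
End-to-end = 149.6 ms.

149.6 ms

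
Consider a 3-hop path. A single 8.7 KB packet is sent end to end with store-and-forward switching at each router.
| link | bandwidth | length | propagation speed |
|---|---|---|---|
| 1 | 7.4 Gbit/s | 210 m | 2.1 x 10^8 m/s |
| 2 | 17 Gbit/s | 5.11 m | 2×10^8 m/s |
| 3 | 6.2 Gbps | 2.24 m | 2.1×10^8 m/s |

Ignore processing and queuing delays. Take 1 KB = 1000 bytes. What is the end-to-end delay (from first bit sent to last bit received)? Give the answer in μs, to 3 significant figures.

L = 69600 bits.
Transmission delays (L/R per hop): 9.40541, 4.09412, 11.2258 μs; sum = 24.7253 μs.
Propagation delays (d/s per hop): 1, 0.02555, 0.0106667 μs; sum = 1.03622 μs.
End-to-end = 25.8 μs.

25.8 μs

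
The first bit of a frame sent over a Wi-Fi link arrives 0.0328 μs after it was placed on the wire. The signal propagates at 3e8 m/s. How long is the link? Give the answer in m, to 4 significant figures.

d = s × t_prop = 300000000 × 3.28e-08 = 9.840 m.

9.840 m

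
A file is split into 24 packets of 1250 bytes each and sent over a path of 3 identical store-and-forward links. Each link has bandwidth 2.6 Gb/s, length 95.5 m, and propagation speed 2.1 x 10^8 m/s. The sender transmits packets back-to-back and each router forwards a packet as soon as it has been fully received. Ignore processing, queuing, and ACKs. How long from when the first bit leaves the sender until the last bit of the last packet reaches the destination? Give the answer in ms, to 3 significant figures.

Per-hop transmission t_tx = L/R = 10000/2600000000 = 0.00384615 ms.
Per-hop propagation t_prop = 95.5/210000000 = 0.000454762 ms.
Pipeline fill: first packet needs 3·t_tx to clear all hops; remaining 23 packets each add one t_tx.
Total = (3+24-1)·t_tx + 3·t_prop = 26·0.00384615 + 3·0.000454762 = 0.101 ms.

0.101 ms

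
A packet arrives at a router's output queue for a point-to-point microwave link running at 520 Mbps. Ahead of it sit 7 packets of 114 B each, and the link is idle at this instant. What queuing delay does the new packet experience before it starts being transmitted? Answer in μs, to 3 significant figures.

Each queued packet: L/R = 912/520000000 = 1.75385 μs.
7 queued → 12.2769 μs.
Queuing delay = 12.3 μs.

12.3 μs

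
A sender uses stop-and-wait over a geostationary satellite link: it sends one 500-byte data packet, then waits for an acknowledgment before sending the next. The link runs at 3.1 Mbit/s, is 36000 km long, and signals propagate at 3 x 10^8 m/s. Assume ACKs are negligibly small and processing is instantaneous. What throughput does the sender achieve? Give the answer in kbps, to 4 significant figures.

t_tx = L/R = 4000/3100000 = 0.00129032 s.
t_prop = 36000000/300000000 = 0.12 s; RTT = 0.24 s.
Cycle = t_tx + RTT = 0.24129 s.
Throughput = L / cycle = 4000 / 0.24129 = 16.58 kbps.

16.58 kbps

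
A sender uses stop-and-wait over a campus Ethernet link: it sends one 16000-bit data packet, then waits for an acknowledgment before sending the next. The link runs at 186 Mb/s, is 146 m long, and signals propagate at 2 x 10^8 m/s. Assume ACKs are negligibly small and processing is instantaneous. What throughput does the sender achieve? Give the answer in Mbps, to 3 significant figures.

t_tx = L/R = 16000/186000000 = 8.60215e-05 s.
t_prop = 146/200000000 = 7.3e-07 s; RTT = 1.46e-06 s.
Cycle = t_tx + RTT = 8.74815e-05 s.
Throughput = L / cycle = 16000 / 8.74815e-05 = 183 Mbps.

183 Mbps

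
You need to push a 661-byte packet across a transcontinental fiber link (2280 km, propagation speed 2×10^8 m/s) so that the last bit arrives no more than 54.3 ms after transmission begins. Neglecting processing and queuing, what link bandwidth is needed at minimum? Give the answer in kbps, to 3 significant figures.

L = 5288 bits.
Propagation delay = 2280000 / 200000000 = 11.4 ms.
Transmission budget = 54.3 − 11.4 = 42.9 ms.
R ≥ L / t_tx = 5288 bits / 0.0429 s = 123 kbps.

123 kbps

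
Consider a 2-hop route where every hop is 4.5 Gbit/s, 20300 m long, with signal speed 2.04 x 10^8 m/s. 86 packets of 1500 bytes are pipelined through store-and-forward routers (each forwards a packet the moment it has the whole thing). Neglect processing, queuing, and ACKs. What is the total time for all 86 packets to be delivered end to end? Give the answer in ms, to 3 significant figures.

0.431 ms

Per-hop transmission t_tx = L/R = 12000/4500000000 = 0.00266667 ms.
Per-hop propagation t_prop = 20300/204000000 = 0.0995098 ms.
Pipeline fill: first packet needs 2·t_tx to clear all hops; remaining 85 packets each add one t_tx.
Total = (2+86-1)·t_tx + 2·t_prop = 87·0.00266667 + 2·0.0995098 = 0.431 ms.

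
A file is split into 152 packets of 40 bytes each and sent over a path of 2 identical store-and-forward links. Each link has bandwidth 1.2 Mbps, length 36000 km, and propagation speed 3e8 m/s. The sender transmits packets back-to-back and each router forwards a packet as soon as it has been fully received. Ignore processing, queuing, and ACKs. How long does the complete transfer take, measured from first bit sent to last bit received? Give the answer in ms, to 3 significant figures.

Per-hop transmission t_tx = L/R = 320/1200000 = 0.266667 ms.
Per-hop propagation t_prop = 36000000/300000000 = 120 ms.
Pipeline fill: first packet needs 2·t_tx to clear all hops; remaining 151 packets each add one t_tx.
Total = (2+152-1)·t_tx + 2·t_prop = 153·0.266667 + 2·120 = 281 ms.

281 ms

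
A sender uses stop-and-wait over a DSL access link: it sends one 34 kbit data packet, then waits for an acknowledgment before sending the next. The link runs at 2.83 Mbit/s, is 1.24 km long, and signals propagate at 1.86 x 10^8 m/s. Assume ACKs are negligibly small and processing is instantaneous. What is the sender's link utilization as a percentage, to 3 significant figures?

t_tx = L/R = 34000/2830000 = 0.0120141 s.
t_prop = 1240/186000000 = 6.66667e-06 s; RTT = 1.33333e-05 s.
Cycle = t_tx + RTT = 0.0120275 s.
Utilization = t_tx / cycle = 0.0120141/0.0120275 = 99.9 %.

99.9 %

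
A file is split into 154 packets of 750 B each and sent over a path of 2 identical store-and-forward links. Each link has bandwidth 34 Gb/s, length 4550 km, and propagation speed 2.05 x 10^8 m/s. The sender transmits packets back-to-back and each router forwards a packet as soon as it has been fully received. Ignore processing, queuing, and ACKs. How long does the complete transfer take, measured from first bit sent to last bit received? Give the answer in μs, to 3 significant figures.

Per-hop transmission t_tx = L/R = 6000/34000000000 = 0.176471 μs.
Per-hop propagation t_prop = 4550000/2.05e+08 = 22195.1 μs.
Pipeline fill: first packet needs 2·t_tx to clear all hops; remaining 153 packets each add one t_tx.
Total = (2+154-1)·t_tx + 2·t_prop = 155·0.176471 + 2·22195.1 = 44400 μs.

44400 μs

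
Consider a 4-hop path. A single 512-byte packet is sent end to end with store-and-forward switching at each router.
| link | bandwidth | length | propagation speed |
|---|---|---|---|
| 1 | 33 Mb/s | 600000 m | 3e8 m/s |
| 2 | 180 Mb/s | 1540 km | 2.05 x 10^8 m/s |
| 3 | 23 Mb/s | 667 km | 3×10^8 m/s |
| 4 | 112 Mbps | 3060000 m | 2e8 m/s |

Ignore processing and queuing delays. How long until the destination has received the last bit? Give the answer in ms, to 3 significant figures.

L = 512 × 8 = 4096 bits.
Transmission delays (L/R per hop): 0.124121, 0.0227556, 0.178087, 0.0365714 ms; sum = 0.361535 ms.
Propagation delays (d/s per hop): 2, 7.5122, 2.22333, 15.3 ms; sum = 27.0355 ms.
End-to-end = 27.4 ms.

27.4 ms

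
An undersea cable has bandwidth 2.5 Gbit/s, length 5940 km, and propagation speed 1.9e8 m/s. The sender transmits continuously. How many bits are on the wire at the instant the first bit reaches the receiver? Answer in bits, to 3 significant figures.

78200000 bits

Propagation delay = 5940000 / 190000000 = 0.0312632 s.
BDP = R × t_prop = 2500000000 × 0.0312632 = 78157900 bits.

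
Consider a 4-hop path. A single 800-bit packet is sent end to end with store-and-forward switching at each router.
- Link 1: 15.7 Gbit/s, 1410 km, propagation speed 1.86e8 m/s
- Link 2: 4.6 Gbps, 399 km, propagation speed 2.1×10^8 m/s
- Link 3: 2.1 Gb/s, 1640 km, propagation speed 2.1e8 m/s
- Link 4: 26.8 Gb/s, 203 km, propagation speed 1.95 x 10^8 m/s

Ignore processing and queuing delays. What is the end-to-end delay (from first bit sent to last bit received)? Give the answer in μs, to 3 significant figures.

Transmission delays (L/R per hop): 0.0509554, 0.173913, 0.380952, 0.0298507 μs; sum = 0.635672 μs.
Propagation delays (d/s per hop): 7580.65, 1900, 7809.52, 1041.03 μs; sum = 18331.2 μs.
End-to-end = 18300 μs.

18300 μs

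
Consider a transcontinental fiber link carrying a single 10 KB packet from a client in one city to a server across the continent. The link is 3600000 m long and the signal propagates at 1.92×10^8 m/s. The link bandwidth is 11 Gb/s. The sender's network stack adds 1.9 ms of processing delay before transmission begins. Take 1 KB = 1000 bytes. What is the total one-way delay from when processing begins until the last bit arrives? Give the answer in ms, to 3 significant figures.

20.7 ms

L = 80000 bits.
Transmission delay = L/R = 80000 / 11000000000 = 0.00727273 ms.
Propagation delay = d/s = 3600000 m / 192000000 m/s = 18.75 ms.
Plus processing delay 1.9 ms = 1.9 ms.
Total = 20.7 ms.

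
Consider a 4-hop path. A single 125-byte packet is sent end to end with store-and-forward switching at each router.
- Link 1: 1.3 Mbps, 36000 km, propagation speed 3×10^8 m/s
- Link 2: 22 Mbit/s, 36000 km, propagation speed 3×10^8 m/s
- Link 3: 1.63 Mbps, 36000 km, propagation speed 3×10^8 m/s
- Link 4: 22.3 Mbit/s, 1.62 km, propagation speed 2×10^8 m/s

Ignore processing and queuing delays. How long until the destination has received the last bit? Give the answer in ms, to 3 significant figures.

361 ms

L = 125 × 8 = 1000 bits.
Transmission delays (L/R per hop): 0.769231, 0.0454545, 0.613497, 0.044843 ms; sum = 1.47303 ms.
Propagation delays (d/s per hop): 120, 120, 120, 0.0081 ms; sum = 360.008 ms.
End-to-end = 361 ms.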